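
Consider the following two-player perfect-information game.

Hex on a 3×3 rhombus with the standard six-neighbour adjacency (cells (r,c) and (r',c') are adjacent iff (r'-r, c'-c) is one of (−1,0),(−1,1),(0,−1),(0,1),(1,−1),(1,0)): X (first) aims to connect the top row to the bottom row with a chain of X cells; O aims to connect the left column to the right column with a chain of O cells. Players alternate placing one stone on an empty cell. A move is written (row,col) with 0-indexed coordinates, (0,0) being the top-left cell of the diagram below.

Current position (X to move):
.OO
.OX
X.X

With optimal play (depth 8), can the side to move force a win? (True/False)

X winning at [.OO/.OX/X.X]: False

[.OO/.OX/X.X] X move#1: (0,0):-1/XOO/.OX/X.X*, (1,0):-1/.OO/XOX/X.X, (2,1):-1/.OO/.OX/XXX
[XOO/.OX/X.X] O move#2: (1,0):+1/XOO/OOX/X.X*, (2,1):-1/XOO/.OX/XOX
[XOO/OOX/X.X] end (terminal -1, X#3); searched .OO/.OX/X.X to 8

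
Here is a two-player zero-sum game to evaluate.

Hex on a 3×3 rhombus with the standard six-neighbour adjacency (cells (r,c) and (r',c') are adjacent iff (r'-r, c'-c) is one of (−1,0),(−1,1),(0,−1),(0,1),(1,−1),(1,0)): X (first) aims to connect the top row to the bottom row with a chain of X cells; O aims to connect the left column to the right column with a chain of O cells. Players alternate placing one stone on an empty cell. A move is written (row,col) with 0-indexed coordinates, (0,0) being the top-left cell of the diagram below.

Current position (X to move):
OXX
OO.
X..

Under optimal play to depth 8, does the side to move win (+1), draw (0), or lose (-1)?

[OXX/OO./X..] X move#1: (1,2):+1/OXX/OOX/X..*, (2,1):-1/OXX/OO./XX., (2,2):-1/OXX/OO./X.X
[OXX/OOX/X..] O move#2: (2,1):-1/OXX/OOX/XO.*, (2,2):-1/OXX/OOX/X.O
[OXX/OOX/XO.] X move#3: (2,2):+1/OXX/OOX/XOX*
[OXX/OOX/XOX] end (terminal -1, O#4); searched OXX/OO./X.. to 8

value(OXX/OO./X.., X) = +1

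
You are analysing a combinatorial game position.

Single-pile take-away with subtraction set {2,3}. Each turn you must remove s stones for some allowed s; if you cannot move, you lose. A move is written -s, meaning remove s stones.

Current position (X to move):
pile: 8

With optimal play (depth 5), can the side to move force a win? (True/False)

p1 X@[8]: -2[6]+1* -3[5]+1
p2 O@[6]: -2[4]-1* -3[3]-1
p3 X@[4]: -2[2]-1 -3[1]+1*
p4 O@[1] terminal -1; root [8] d5

X winning at [8]: True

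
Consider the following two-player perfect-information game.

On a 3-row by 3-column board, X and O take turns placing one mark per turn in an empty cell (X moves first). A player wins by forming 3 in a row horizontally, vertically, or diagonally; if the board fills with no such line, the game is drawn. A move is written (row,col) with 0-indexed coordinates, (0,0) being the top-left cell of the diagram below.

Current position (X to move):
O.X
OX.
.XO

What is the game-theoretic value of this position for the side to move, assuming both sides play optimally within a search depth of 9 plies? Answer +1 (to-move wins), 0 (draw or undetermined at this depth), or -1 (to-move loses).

value(O.X/OX./.XO, X) = +1

[O.X/OX./.XO] X move#1: (0,1):+1/OXX/OX./.XO*, (1,2):-1/O.X/OXX/.XO, (2,0):+1/O.X/OX./XXO
[OXX/OX./.XO] end (terminal -1, O#2); searched O.X/OX./.XO to 9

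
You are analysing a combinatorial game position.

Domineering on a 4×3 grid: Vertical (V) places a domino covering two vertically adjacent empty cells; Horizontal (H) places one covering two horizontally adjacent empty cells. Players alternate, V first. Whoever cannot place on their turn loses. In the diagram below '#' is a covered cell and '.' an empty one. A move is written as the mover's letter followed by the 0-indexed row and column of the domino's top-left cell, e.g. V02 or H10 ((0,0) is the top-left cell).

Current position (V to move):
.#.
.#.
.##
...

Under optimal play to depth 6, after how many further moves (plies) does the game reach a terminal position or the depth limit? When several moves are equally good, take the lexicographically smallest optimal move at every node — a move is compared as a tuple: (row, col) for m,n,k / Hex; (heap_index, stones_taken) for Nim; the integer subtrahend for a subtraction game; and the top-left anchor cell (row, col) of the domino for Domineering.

PV length from [.#./.#./.##/...]: 3 plies

p1 V@[.#./.#./.##/...]: V00[##./##./.##/...]+1* V02[.##/.##/.##/...]+1 V10[.#./##./###/...]+1 V20[.#./.#./###/#..]+1
p2 H@[##./##./.##/...]: H30[##./##./.##/##.]-1* H31[##./##./.##/.##]-1
p3 V@[##./##./.##/##.]: V02[###/###/.##/##.]+1*
p4 H@[###/###/.##/##.] terminal -1; root [.#./.#./.##/...] d6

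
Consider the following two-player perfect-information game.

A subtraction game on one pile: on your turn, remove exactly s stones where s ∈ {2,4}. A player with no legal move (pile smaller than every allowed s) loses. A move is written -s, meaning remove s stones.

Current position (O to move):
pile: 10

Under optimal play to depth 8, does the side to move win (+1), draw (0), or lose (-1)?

value(10, O) = +1

ply 1, O at 10 | -2=-1→8; -4=+1→6*
ply 2, X at 6 | -2=-1→4*; -4=-1→2
ply 3, O at 4 | -2=-1→2; -4=+1→0*
ply 4: 0 is terminal -1 (X); from 10 depth 8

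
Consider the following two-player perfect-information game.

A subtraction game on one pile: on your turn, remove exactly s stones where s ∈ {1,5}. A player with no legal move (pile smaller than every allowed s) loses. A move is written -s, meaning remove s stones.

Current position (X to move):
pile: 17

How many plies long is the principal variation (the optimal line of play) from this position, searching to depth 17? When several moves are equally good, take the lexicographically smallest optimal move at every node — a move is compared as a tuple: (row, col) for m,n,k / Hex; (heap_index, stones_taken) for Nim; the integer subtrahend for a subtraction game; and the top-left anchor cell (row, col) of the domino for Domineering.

[17] X move#1: -1:+1/16*, -5:+1/12
[16] O move#2: -1:-1/15*, -5:-1/11
[15] X move#3: -1:+1/14*, -5:+1/10
[14] O move#4: -1:-1/13*, -5:-1/9
[13] X move#5: -1:+1/12*, -5:+1/8
[12] O move#6: -1:-1/11*, -5:-1/7
[11] X move#7: -1:+1/10*, -5:+1/6
[10] O move#8: -1:-1/9*, -5:-1/5
[9] X move#9: -1:+1/8*, -5:+1/4
[8] O move#10: -1:-1/7*, -5:-1/3
[7] X move#11: -1:+1/6*, -5:+1/2
[6] O move#12: -1:-1/5*, -5:-1/1
[5] X move#13: -1:+1/4*, -5:+1/0
[4] O move#14: -1:-1/3*
[3] X move#15: -1:+1/2*
[2] O move#16: -1:-1/1*
[1] X move#17: -1:+1/0*
[0] end (terminal -1, O#18); searched 17 to 17

PV length from [17]: 17 plies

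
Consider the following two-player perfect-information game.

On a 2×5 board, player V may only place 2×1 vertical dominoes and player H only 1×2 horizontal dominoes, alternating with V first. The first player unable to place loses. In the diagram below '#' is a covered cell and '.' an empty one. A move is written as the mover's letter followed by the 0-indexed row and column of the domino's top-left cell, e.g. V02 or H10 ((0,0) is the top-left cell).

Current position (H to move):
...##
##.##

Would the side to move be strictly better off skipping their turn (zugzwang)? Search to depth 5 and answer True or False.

ply 1, H at ...##/##.## | H00=-1→##.##/##.##; H01=+1→.####/##.##*
ply 2: .####/##.## is terminal -1 (V); from ...##/##.## depth 5
pass branch (V moves first from the same position):
  | ply 1, V at ...##/##.## | V02=-1→..###/#####*
  | ply 2, H at ..###/##### | H00=+1→#####/#####*
  | ply 3: #####/##### is terminal -1 (V); from ...##/##.## depth 5
H moving scores +1; H passing scores +1

zugzwang(...##/##.##, H) = False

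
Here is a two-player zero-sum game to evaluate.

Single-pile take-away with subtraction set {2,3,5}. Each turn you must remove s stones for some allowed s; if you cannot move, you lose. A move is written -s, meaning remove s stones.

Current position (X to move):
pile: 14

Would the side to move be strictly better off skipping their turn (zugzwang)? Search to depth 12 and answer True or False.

zugzwang(14, X) = True

ply 1, X at 14 | -2=-1→12*; -3=-1→11; -5=-1→9
ply 2, O at 12 | -2=-1→10; -3=-1→9; -5=+1→7*
ply 3, X at 7 | -2=-1→5*; -3=-1→4; -5=-1→2
ply 4, O at 5 | -2=-1→3; -3=-1→2; -5=+1→0*
ply 5: 0 is terminal -1 (X); from 14 depth 12
pass branch (O moves first from the same position):
  | ply 1, O at 14 | -2=-1→12*; -3=-1→11; -5=-1→9
  | ply 2, X at 12 | -2=-1→10; -3=-1→9; -5=+1→7*
  | ply 3, O at 7 | -2=-1→5*; -3=-1→4; -5=-1→2
  | ply 4, X at 5 | -2=-1→3; -3=-1→2; -5=+1→0*
  | ply 5: 0 is terminal -1 (O); from 14 depth 12
X moving scores -1; X passing scores +1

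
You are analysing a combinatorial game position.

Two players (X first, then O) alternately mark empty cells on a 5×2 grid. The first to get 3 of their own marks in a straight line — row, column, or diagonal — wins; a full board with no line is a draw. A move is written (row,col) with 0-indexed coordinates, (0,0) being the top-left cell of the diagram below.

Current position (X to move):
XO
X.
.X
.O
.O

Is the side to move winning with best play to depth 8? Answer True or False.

X winning at [XO/X./.X/.O/.O]: True

[XO/X./.X/.O/.O] X move#1: (1,1):+0/XO/XX/.X/.O/.O, (2,0):+1/XO/X./XX/.O/.O*, (3,0):+0/XO/X./.X/XO/.O, (4,0):+0/XO/X./.X/.O/XO
[XO/X./XX/.O/.O] end (terminal -1, O#2); searched XO/X./.X/.O/.O to 8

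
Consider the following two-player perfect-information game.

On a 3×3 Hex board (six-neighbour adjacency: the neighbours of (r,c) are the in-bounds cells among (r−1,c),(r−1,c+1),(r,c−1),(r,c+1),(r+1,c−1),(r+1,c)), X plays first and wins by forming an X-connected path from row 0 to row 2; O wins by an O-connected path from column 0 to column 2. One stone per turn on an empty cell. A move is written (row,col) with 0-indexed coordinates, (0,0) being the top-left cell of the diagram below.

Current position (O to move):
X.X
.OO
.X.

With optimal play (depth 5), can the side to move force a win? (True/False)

[X.X/.OO/.X.] O move#1: (0,1):+1/XOX/.OO/.X.*, (1,0):+1/X.X/OOO/.X., (2,0):+1/X.X/.OO/OX., (2,2):+1/X.X/.OO/.XO
[XOX/.OO/.X.] X move#2: (1,0):-1/XOX/XOO/.X.*, (2,0):-1/XOX/.OO/XX., (2,2):-1/XOX/.OO/.XX
[XOX/XOO/.X.] O move#3: (2,0):+1/XOX/XOO/OX.*, (2,2):-1/XOX/XOO/.XO
[XOX/XOO/OX.] end (terminal -1, X#4); searched X.X/.OO/.X. to 5

O winning at [X.X/.OO/.X.]: True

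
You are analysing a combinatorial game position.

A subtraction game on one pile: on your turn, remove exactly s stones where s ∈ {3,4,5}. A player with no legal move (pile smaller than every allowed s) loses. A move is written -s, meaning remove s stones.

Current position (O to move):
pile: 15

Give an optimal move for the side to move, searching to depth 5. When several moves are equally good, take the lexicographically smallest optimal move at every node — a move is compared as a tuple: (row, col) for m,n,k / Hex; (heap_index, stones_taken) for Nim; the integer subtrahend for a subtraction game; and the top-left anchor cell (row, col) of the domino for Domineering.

O's best at [15]: -5

[15] O move#1: -3:-1/12, -4:-1/11, -5:+1/10*
[10] X move#2: -3:-1/7*, -4:-1/6, -5:-1/5
[7] O move#3: -3:-1/4, -4:-1/3, -5:+1/2*
[2] end (terminal -1, X#4); searched 15 to 5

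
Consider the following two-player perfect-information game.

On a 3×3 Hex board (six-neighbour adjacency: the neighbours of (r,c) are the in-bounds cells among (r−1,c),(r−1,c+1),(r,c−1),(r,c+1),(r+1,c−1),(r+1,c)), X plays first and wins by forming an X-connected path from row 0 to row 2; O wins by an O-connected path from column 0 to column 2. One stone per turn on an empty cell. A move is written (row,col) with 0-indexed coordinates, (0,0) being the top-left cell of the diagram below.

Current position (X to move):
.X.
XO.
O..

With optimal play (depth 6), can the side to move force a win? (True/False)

ply 1, X at .X./XO./O.. | (0,0)=-1→XX./XO./O..*; (0,2)=-1→.XX/XO./O..; (1,2)=-1→.X./XOX/O..; (2,1)=-1→.X./XO./OX.; (2,2)=-1→.X./XO./O.X
ply 2, O at XX./XO./O.. | (0,2)=+1→XXO/XO./O..*; (1,2)=+1→XX./XOO/O..; (2,1)=+1→XX./XO./OO.; (2,2)=+1→XX./XO./O.O
ply 3: XXO/XO./O.. is terminal -1 (X); from .X./XO./O.. depth 6

X winning at [.X./XO./O..]: False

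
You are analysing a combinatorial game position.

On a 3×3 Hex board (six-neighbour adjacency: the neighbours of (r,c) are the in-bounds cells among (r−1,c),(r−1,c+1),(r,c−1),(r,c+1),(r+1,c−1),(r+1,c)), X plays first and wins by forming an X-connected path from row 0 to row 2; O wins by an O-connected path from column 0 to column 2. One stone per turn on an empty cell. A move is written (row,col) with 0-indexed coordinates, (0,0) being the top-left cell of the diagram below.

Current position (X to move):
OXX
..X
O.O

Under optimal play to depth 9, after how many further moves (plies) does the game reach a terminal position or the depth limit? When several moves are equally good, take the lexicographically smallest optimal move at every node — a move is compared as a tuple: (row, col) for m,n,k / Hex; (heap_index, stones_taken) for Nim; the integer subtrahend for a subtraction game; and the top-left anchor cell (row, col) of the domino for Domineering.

PV length from [OXX/..X/O.O]: 1 ply

p1 X@[OXX/..X/O.O]: (1,0)[OXX/X.X/O.O]-1 (1,1)[OXX/.XX/O.O]-1 (2,1)[OXX/..X/OXO]+1*
p2 O@[OXX/..X/OXO] terminal -1; root [OXX/..X/O.O] d9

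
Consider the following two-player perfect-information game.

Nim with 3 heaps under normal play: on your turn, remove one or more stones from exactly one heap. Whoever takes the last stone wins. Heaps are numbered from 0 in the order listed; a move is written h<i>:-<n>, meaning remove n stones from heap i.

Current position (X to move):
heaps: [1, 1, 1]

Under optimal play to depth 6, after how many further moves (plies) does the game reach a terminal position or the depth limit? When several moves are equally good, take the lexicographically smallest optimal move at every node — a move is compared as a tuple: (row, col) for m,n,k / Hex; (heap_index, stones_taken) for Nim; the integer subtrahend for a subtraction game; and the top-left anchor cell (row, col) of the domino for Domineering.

p1 X@[(1,1,1)]: h0:-1[(0,1,1)]+1* h1:-1[(1,0,1)]+1 h2:-1[(1,1,0)]+1
p2 O@[(0,1,1)]: h1:-1[(0,0,1)]-1* h2:-1[(0,1,0)]-1
p3 X@[(0,0,1)]: h2:-1[(0,0,0)]+1*
p4 O@[(0,0,0)] terminal -1; root [(1,1,1)] d6

PV length from [(1,1,1)]: 3 plies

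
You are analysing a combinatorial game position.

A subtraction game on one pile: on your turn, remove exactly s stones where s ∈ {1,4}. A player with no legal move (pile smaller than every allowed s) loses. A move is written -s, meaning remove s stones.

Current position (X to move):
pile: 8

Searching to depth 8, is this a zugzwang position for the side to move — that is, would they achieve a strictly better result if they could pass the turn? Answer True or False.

[8] X move#1: -1:+1/7*, -4:-1/4
[7] O move#2: -1:-1/6*, -4:-1/3
[6] X move#3: -1:+1/5*, -4:+1/2
[5] O move#4: -1:-1/4*, -4:-1/1
[4] X move#5: -1:-1/3, -4:+1/0*
[0] end (terminal -1, O#6); searched 8 to 8
if X skipped the turn, O would face:
~ [8] O move#1: -1:+1/7*, -4:-1/4
~ [7] X move#2: -1:-1/6*, -4:-1/3
~ [6] O move#3: -1:+1/5*, -4:+1/2
~ [5] X move#4: -1:-1/4*, -4:-1/1
~ [4] O move#5: -1:-1/3, -4:+1/0*
~ [0] end (terminal -1, X#6); searched 8 to 8
compare (X): move=+1 vs pass=-1

zugzwang(8, X) = False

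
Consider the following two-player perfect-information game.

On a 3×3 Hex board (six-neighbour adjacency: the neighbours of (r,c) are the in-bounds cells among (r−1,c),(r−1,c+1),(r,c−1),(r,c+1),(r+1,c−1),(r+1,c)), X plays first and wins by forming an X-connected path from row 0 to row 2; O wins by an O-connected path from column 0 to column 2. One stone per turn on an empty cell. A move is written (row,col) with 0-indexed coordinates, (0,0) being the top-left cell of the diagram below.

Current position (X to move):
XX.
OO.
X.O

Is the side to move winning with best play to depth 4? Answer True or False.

X winning at [XX./OO./X.O]: False

[XX./OO./X.O] X move#1: (0,2):-1/XXX/OO./X.O*, (1,2):-1/XX./OOX/X.O, (2,1):-1/XX./OO./XXO
[XXX/OO./X.O] O move#2: (1,2):+1/XXX/OOO/X.O*, (2,1):+1/XXX/OO./XOO
[XXX/OOO/X.O] end (terminal -1, X#3); searched XX./OO./X.O to 4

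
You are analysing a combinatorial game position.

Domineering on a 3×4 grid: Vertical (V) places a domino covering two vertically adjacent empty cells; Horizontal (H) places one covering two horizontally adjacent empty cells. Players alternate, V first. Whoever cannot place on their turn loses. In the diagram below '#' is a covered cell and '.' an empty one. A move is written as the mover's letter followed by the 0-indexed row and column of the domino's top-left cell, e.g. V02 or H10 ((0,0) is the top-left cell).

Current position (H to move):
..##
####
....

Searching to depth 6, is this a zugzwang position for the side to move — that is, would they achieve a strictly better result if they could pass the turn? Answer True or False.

p1 H@[..##/####/....]: H00[####/####/....]+1* H20[..##/####/##..]+1 H21[..##/####/.##.]+1 H22[..##/####/..##]+1
p2 V@[####/####/....] terminal -1; root [..##/####/....] d6
if H skipped the turn, V would face:
~ p1 V@[..##/####/....] terminal -1; root [..##/####/....] d6
compare (H): move=+1 vs pass=+1

zugzwang(..##/####/...., H) = False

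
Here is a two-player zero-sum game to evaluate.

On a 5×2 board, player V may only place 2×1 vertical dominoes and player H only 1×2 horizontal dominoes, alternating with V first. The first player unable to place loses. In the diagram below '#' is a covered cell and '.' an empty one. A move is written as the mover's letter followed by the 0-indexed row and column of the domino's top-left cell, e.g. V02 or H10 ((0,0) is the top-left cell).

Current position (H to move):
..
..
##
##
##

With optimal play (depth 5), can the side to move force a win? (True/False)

H winning at [../../##/##/##]: True

[../../##/##/##] H move#1: H00:+1/##/../##/##/##*, H10:+1/../##/##/##/##
[##/../##/##/##] end (terminal -1, V#2); searched ../../##/##/## to 5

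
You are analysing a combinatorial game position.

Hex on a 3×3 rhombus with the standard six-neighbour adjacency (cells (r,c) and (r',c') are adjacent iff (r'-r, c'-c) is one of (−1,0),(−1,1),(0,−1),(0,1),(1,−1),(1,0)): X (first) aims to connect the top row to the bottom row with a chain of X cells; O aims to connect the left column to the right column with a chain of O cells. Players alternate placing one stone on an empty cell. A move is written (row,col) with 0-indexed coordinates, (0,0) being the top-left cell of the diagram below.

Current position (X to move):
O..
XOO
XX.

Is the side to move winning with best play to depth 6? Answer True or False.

X winning at [O../XOO/XX.]: True

[O../XOO/XX.] X move#1: (0,1):+1/OX./XOO/XX.*, (0,2):-1/O.X/XOO/XX., (2,2):-1/O../XOO/XXX
[OX./XOO/XX.] end (terminal -1, O#2); searched O../XOO/XX. to 6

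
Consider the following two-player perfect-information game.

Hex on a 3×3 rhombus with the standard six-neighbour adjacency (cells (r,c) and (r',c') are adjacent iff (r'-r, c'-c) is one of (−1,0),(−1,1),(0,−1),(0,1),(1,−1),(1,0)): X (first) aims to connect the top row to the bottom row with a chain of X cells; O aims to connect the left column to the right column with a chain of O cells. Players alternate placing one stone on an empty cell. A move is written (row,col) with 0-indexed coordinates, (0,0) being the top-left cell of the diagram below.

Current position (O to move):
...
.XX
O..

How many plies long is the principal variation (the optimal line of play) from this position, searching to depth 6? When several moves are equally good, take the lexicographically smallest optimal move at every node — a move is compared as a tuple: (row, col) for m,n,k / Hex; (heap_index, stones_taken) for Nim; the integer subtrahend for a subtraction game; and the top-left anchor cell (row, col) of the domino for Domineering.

[.../.XX/O..] O move#1: (0,0):-1/O../.XX/O..*, (0,1):-1/.O./.XX/O.., (0,2):-1/..O/.XX/O.., (1,0):-1/.../OXX/O.., (2,1):-1/.../.XX/OO., (2,2):-1/.../.XX/O.O
[O../.XX/O..] X move#2: (0,1):+1/OX./.XX/O..*, (0,2):+1/O.X/.XX/O.., (1,0):+1/O../XXX/O.., (2,1):+1/O../.XX/OX., (2,2):+1/O../.XX/O.X
[OX./.XX/O..] O move#3: (0,2):-1/OXO/.XX/O..*, (1,0):-1/OX./OXX/O.., (2,1):-1/OX./.XX/OO., (2,2):-1/OX./.XX/O.O
[OXO/.XX/O..] X move#4: (1,0):+1/OXO/XXX/O..*, (2,1):+1/OXO/.XX/OX., (2,2):+1/OXO/.XX/O.X
[OXO/XXX/O..] O move#5: (2,1):-1/OXO/XXX/OO.*, (2,2):-1/OXO/XXX/O.O
[OXO/XXX/OO.] X move#6: (2,2):+1/OXO/XXX/OOX*
[OXO/XXX/OOX] end (terminal -1, O#7); searched .../.XX/O.. to 6

PV length from [.../.XX/O..]: 6 plies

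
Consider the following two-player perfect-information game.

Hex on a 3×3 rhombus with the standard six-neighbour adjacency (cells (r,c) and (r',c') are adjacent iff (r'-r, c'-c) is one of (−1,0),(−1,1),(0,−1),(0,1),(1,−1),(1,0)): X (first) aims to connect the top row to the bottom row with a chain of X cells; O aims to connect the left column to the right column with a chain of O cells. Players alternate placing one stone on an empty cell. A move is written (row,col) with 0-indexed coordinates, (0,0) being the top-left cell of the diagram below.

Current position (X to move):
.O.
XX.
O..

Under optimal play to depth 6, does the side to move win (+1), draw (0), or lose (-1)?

value(.O./XX./O.., X) = +1

[.O./XX./O..] X move#1: (0,0):-1/XO./XX./O.., (0,2):-1/.OX/XX./O.., (1,2):+1/.O./XXX/O..*, (2,1):+1/.O./XX./OX., (2,2):+1/.O./XX./O.X
[.O./XXX/O..] O move#2: (0,0):-1/OO./XXX/O..*, (0,2):-1/.OO/XXX/O.., (2,1):-1/.O./XXX/OO., (2,2):-1/.O./XXX/O.O
[OO./XXX/O..] X move#3: (0,2):+1/OOX/XXX/O..*, (2,1):-1/OO./XXX/OX., (2,2):-1/OO./XXX/O.X
[OOX/XXX/O..] O move#4: (2,1):-1/OOX/XXX/OO.*, (2,2):-1/OOX/XXX/O.O
[OOX/XXX/OO.] X move#5: (2,2):+1/OOX/XXX/OOX*
[OOX/XXX/OOX] end (terminal -1, O#6); searched .O./XX./O.. to 6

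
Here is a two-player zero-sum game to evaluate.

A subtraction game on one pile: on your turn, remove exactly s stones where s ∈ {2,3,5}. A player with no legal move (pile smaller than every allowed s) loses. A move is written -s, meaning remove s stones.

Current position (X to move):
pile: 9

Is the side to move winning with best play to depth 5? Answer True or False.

[9] X move#1: -2:+1/7*, -3:-1/6, -5:-1/4
[7] O move#2: -2:-1/5*, -3:-1/4, -5:-1/2
[5] X move#3: -2:-1/3, -3:-1/2, -5:+1/0*
[0] end (terminal -1, O#4); searched 9 to 5

X winning at [9]: True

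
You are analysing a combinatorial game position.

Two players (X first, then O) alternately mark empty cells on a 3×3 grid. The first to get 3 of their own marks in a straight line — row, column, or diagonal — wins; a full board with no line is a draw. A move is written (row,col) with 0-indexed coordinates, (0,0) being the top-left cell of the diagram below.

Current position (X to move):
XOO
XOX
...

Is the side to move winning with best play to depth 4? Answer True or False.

p1 X@[XOO/XOX/...]: (2,0)[XOO/XOX/X..]+1* (2,1)[XOO/XOX/.X.]-1 (2,2)[XOO/XOX/..X]-1
p2 O@[XOO/XOX/X..] terminal -1; root [XOO/XOX/...] d4

X winning at [XOO/XOX/...]: True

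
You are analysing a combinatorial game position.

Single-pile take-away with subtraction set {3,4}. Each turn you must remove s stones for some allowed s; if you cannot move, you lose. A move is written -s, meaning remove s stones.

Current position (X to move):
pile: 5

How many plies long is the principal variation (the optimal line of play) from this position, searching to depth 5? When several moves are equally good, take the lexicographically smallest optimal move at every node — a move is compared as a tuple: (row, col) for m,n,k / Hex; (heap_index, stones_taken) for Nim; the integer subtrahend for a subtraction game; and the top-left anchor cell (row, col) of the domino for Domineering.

ply 1, X at 5 | -3=+1→2*; -4=+1→1
ply 2: 2 is terminal -1 (O); from 5 depth 5

PV length from [5]: 1 ply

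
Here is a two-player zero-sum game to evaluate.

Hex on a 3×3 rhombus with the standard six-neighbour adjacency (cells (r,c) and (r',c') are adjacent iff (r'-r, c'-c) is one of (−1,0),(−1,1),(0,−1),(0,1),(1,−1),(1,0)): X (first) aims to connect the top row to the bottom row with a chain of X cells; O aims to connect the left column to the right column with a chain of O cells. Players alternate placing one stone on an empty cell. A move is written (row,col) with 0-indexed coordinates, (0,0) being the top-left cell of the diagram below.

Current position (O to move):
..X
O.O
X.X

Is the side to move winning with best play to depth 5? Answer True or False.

[..X/O.O/X.X] O move#1: (0,0):-1/O.X/O.O/X.X, (0,1):-1/.OX/O.O/X.X, (1,1):+1/..X/OOO/X.X*, (2,1):-1/..X/O.O/XOX
[..X/OOO/X.X] end (terminal -1, X#2); searched ..X/O.O/X.X to 5

O winning at [..X/O.O/X.X]: True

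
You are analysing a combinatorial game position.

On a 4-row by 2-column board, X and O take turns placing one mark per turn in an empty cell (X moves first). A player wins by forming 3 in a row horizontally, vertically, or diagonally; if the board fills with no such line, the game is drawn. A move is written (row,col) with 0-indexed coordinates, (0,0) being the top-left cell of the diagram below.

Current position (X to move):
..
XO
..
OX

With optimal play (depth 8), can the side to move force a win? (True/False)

ply 1, X at ../XO/../OX | (0,0)=+0→X./XO/../OX*; (0,1)=+0→.X/XO/../OX; (2,0)=+0→../XO/X./OX; (2,1)=+0→../XO/.X/OX
ply 2, O at X./XO/../OX | (0,1)=-1→XO/XO/../OX; (2,0)=+0→X./XO/O./OX*; (2,1)=-1→X./XO/.O/OX
ply 3, X at X./XO/O./OX | (0,1)=+0→XX/XO/O./OX*; (2,1)=+0→X./XO/OX/OX
ply 4, O at XX/XO/O./OX | (2,1)=+0→XX/XO/OO/OX*
ply 5: XX/XO/OO/OX is terminal +0 (X); from ../XO/../OX depth 8

X winning at [../XO/../OX]: False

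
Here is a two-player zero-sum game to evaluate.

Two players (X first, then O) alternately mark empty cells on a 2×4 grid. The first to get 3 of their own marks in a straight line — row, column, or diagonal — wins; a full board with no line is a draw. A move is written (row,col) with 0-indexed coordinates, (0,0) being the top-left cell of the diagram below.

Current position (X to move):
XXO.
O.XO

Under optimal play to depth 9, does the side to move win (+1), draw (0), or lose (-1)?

value(XXO./O.XO, X) = 0

[XXO./O.XO] X move#1: (0,3):+0/XXOX/O.XO*, (1,1):+0/XXO./OXXO
[XXOX/O.XO] O move#2: (1,1):+0/XXOX/OOXO*
[XXOX/OOXO] end (terminal +0, X#3); searched XXO./O.XO to 9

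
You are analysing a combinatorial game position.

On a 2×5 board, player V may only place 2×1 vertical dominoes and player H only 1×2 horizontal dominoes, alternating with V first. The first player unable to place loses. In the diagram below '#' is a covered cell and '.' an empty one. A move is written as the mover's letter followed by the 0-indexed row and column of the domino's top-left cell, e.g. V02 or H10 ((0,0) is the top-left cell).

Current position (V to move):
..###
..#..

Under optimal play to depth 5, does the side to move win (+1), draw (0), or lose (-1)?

value(..###/..#.., V) = +1

p1 V@[..###/..#..]: V00[#.###/#.#..]+1* V01[.####/.##..]+1
p2 H@[#.###/#.#..]: H13[#.###/#.###]-1*
p3 V@[#.###/#.###]: V01[#####/#####]+1*
p4 H@[#####/#####] terminal -1; root [..###/..#..] d5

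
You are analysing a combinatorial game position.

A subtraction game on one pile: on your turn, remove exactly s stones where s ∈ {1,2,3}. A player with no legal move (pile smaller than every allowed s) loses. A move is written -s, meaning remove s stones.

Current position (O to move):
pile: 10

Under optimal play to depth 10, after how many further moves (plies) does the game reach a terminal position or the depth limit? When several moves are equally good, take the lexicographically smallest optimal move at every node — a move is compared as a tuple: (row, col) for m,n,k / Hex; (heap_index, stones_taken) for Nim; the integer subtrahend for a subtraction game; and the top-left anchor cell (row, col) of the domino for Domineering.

[10] O move#1: -1:-1/9, -2:+1/8*, -3:-1/7
[8] X move#2: -1:-1/7*, -2:-1/6, -3:-1/5
[7] O move#3: -1:-1/6, -2:-1/5, -3:+1/4*
[4] X move#4: -1:-1/3*, -2:-1/2, -3:-1/1
[3] O move#5: -1:-1/2, -2:-1/1, -3:+1/0*
[0] end (terminal -1, X#6); searched 10 to 10

PV length from [10]: 5 plies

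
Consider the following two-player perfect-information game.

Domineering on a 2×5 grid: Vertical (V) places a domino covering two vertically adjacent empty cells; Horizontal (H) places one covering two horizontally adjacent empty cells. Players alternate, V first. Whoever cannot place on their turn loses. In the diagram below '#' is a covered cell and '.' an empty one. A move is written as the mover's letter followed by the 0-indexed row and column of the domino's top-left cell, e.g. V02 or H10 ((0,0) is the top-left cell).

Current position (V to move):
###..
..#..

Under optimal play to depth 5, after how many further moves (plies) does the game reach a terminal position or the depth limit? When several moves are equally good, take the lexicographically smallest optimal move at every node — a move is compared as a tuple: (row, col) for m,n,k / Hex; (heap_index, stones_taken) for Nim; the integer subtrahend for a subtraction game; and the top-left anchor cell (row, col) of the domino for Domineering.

p1 V@[###../..#..]: V03[####./..##.]+1* V04[###.#/..#.#]+1
p2 H@[####./..##.]: H10[####./####.]-1*
p3 V@[####./####.]: V04[#####/#####]+1*
p4 H@[#####/#####] terminal -1; root [###../..#..] d5

PV length from [###../..#..]: 3 plies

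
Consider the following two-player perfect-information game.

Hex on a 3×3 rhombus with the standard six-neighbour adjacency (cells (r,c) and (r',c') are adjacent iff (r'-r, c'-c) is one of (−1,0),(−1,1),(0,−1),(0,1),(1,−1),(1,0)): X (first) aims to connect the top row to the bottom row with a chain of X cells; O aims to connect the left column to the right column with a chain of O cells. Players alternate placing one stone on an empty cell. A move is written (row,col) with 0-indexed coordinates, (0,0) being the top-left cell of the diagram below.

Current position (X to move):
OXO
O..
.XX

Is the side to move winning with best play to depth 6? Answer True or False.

ply 1, X at OXO/O../.XX | (1,1)=+1→OXO/OX./.XX*; (1,2)=-1→OXO/O.X/.XX; (2,0)=-1→OXO/O../XXX
ply 2: OXO/OX./.XX is terminal -1 (O); from OXO/O../.XX depth 6

X winning at [OXO/O../.XX]: True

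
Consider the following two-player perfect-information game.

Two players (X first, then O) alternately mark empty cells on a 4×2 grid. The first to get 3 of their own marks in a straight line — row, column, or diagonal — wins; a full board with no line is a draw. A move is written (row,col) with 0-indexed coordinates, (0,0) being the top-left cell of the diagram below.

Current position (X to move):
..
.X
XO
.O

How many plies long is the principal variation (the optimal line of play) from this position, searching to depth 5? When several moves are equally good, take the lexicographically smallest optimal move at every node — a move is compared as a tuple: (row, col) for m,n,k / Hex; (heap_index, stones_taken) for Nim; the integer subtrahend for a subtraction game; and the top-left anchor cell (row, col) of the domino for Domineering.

[../.X/XO/.O] X move#1: (0,0):+0/X./.X/XO/.O, (0,1):+0/.X/.X/XO/.O, (1,0):+1/../XX/XO/.O*, (3,0):+0/../.X/XO/XO
[../XX/XO/.O] O move#2: (0,0):-1/O./XX/XO/.O*, (0,1):-1/.O/XX/XO/.O, (3,0):-1/../XX/XO/OO
[O./XX/XO/.O] X move#3: (0,1):+0/OX/XX/XO/.O, (3,0):+1/O./XX/XO/XO*
[O./XX/XO/XO] end (terminal -1, O#4); searched ../.X/XO/.O to 5

PV length from [../.X/XO/.O]: 3 plies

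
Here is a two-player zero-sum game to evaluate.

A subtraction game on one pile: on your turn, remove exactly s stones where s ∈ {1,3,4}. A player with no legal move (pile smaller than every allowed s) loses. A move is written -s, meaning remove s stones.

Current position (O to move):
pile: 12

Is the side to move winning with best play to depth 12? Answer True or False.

ply 1, O at 12 | -1=-1→11; -3=+1→9*; -4=-1→8
ply 2, X at 9 | -1=-1→8*; -3=-1→6; -4=-1→5
ply 3, O at 8 | -1=+1→7*; -3=-1→5; -4=-1→4
ply 4, X at 7 | -1=-1→6*; -3=-1→4; -4=-1→3
ply 5, O at 6 | -1=-1→5; -3=-1→3; -4=+1→2*
ply 6, X at 2 | -1=-1→1*
ply 7, O at 1 | -1=+1→0*
ply 8: 0 is terminal -1 (X); from 12 depth 12

O winning at [12]: True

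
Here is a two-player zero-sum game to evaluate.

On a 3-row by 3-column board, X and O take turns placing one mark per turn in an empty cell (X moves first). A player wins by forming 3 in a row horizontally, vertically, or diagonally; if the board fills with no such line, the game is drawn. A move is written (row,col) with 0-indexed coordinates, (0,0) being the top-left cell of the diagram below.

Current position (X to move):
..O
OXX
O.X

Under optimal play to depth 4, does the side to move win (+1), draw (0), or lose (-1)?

ply 1, X at ..O/OXX/O.X | (0,0)=+1→X.O/OXX/O.X*; (0,1)=-1→.XO/OXX/O.X; (2,1)=-1→..O/OXX/OXX
ply 2: X.O/OXX/O.X is terminal -1 (O); from ..O/OXX/O.X depth 4

value(..O/OXX/O.X, X) = +1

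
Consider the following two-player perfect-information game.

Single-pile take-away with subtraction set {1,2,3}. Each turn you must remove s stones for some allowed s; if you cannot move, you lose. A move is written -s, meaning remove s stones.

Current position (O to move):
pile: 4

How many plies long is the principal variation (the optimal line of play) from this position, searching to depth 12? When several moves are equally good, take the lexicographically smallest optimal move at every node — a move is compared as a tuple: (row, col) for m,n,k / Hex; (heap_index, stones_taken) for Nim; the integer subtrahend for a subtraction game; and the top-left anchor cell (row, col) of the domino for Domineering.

[4] O move#1: -1:-1/3*, -2:-1/2, -3:-1/1
[3] X move#2: -1:-1/2, -2:-1/1, -3:+1/0*
[0] end (terminal -1, O#3); searched 4 to 12

PV length from [4]: 2 plies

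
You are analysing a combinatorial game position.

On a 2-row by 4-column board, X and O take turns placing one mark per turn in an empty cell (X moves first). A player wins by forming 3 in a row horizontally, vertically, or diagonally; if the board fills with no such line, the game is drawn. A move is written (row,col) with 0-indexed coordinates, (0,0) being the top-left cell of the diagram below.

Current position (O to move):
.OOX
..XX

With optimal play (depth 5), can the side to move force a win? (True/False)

ply 1, O at .OOX/..XX | (0,0)=+1→OOOX/..XX*; (1,0)=-1→.OOX/O.XX; (1,1)=+0→.OOX/.OXX
ply 2: OOOX/..XX is terminal -1 (X); from .OOX/..XX depth 5

O winning at [.OOX/..XX]: True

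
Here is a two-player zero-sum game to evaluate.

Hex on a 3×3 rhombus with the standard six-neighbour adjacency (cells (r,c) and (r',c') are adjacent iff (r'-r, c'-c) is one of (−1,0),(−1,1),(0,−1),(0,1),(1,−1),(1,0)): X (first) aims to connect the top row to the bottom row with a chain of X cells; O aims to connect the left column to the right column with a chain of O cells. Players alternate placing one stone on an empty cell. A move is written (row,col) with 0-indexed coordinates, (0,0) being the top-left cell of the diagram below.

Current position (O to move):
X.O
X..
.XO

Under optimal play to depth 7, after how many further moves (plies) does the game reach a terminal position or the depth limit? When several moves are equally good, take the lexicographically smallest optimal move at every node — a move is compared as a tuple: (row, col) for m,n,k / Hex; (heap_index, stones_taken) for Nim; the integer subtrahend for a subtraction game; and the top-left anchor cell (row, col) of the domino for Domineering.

PV length from [X.O/X../.XO]: 2 plies

p1 O@[X.O/X../.XO]: (0,1)[XOO/X../.XO]-1* (1,1)[X.O/XO./.XO]-1 (1,2)[X.O/X.O/.XO]-1 (2,0)[X.O/X../OXO]-1
p2 X@[XOO/X../.XO]: (1,1)[XOO/XX./.XO]+1* (1,2)[XOO/X.X/.XO]+1 (2,0)[XOO/X../XXO]+1
p3 O@[XOO/XX./.XO] terminal -1; root [X.O/X../.XO] d7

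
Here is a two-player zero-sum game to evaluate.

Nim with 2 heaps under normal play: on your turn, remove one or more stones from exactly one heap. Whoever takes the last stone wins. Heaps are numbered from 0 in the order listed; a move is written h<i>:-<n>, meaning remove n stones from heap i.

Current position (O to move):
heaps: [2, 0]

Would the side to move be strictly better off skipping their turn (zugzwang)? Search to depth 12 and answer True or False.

[(2,0)] O move#1: h0:-1:-1/(1,0), h0:-2:+1/(0,0)*
[(0,0)] end (terminal -1, X#2); searched (2,0) to 12
pass branch (X moves first from the same position):
  | [(2,0)] X move#1: h0:-1:-1/(1,0), h0:-2:+1/(0,0)*
  | [(0,0)] end (terminal -1, O#2); searched (2,0) to 12
O moving scores +1; O passing scores -1

zugzwang((2,0), O) = False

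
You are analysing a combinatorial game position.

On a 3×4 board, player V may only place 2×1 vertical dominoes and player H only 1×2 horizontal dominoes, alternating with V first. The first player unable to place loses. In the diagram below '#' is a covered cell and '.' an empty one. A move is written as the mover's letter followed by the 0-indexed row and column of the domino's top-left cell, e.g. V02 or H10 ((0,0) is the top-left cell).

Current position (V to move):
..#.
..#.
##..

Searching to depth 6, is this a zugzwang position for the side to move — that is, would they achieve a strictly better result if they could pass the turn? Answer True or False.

zugzwang(..#./..#./##.., V) = False

ply 1, V at ..#./..#./##.. | V00=+1→#.#./#.#./##..*; V01=+1→.##./.##./##..; V03=-1→..##/..##/##..; V13=-1→..#./..##/##.#
ply 2, H at #.#./#.#./##.. | H22=-1→#.#./#.#./####*
ply 3, V at #.#./#.#./#### | V01=+1→###./###./####*; V03=+1→#.##/#.##/####
ply 4: ###./###./#### is terminal -1 (H); from ..#./..#./##.. depth 6
pass branch (H moves first from the same position):
  | ply 1, H at ..#./..#./##.. | H00=+1→###./..#./##..*; H10=+1→..#./###./##..; H22=-1→..#./..#./####
  | ply 2, V at ###./..#./##.. | V03=-1→####/..##/##..*; V13=-1→###./..##/##.#
  | ply 3, H at ####/..##/##.. | H10=+1→####/####/##..*; H22=+1→####/..##/####
  | ply 4: ####/####/##.. is terminal -1 (V); from ..#./..#./##.. depth 6
V moving scores +1; V passing scores -1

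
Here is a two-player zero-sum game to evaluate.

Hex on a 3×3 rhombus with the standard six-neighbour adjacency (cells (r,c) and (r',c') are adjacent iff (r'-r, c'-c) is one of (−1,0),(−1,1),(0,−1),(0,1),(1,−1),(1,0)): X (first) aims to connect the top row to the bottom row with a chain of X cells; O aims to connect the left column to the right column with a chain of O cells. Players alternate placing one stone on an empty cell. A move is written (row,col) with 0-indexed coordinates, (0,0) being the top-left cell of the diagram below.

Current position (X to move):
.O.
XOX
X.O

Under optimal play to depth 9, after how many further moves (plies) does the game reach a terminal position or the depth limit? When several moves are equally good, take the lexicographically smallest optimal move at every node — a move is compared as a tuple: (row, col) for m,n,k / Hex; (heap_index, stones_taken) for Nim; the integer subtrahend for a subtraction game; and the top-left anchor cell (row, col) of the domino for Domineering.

PV length from [.O./XOX/X.O]: 1 ply

ply 1, X at .O./XOX/X.O | (0,0)=+1→XO./XOX/X.O*; (0,2)=+1→.OX/XOX/X.O; (2,1)=+1→.O./XOX/XXO
ply 2: XO./XOX/X.O is terminal -1 (O); from .O./XOX/X.O depth 9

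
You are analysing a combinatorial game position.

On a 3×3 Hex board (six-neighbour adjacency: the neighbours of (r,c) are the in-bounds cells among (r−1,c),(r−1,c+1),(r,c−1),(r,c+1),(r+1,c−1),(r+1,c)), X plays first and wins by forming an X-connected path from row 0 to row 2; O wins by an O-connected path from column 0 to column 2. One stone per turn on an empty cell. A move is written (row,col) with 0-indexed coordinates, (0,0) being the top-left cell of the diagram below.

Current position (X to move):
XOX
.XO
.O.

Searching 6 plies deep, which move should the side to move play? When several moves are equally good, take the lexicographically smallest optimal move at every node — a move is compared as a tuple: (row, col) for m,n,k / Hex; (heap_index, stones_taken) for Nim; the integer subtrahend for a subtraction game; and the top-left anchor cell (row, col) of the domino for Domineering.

X's best at [XOX/.XO/.O.]: (2,0)

p1 X@[XOX/.XO/.O.]: (1,0)[XOX/XXO/.O.]-1 (2,0)[XOX/.XO/XO.]+1* (2,2)[XOX/.XO/.OX]-1
p2 O@[XOX/.XO/XO.] terminal -1; root [XOX/.XO/.O.] d6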